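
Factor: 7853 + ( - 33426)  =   - 25573 = -107^1 * 239^1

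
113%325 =113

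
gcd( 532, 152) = 76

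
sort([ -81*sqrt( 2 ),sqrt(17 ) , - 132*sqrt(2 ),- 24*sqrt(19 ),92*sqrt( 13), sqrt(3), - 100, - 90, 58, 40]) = [ - 132*sqrt( 2 ),  -  81*sqrt ( 2 ),-24*sqrt( 19 ) , - 100, - 90,sqrt( 3 ),sqrt(17),40, 58, 92*sqrt( 13)]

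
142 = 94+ 48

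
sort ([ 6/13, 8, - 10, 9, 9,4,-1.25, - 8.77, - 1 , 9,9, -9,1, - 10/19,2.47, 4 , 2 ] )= [ - 10, - 9,- 8.77 , - 1.25, - 1, - 10/19, 6/13,1, 2 , 2.47 , 4,4, 8,9, 9,9 , 9 ] 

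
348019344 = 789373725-441354381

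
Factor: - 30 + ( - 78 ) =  - 108 = - 2^2*3^3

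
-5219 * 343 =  - 1790117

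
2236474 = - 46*( - 48619 )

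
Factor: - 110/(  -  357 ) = 2^1*3^( - 1 ) * 5^1*7^(-1 )*11^1 * 17^( - 1)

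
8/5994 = 4/2997 = 0.00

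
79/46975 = 79/46975= 0.00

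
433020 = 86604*5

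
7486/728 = 3743/364 = 10.28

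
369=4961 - 4592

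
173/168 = 173/168 = 1.03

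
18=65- 47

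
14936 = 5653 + 9283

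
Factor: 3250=2^1*5^3*13^1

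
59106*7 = 413742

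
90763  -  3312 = 87451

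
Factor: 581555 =5^1*13^1 * 23^1*389^1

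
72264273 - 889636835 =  - 817372562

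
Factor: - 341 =-11^1*31^1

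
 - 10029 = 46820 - 56849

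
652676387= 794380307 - 141703920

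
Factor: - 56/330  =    -  2^2*3^(- 1)*5^(  -  1)*7^1*11^( - 1) = - 28/165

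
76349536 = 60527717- - 15821819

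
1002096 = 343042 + 659054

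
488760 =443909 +44851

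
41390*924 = 38244360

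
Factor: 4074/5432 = 3/4= 2^( - 2 )*3^1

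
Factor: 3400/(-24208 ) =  - 2^( - 1)*5^2*89^( - 1) = - 25/178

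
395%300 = 95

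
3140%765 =80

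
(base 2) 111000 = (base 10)56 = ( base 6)132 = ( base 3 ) 2002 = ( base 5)211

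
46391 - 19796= 26595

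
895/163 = 895/163= 5.49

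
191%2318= 191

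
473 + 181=654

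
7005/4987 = 7005/4987 = 1.40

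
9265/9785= 1853/1957 = 0.95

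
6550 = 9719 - 3169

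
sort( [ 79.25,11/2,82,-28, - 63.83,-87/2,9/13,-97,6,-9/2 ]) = [  -  97,-63.83, - 87/2, -28, - 9/2,  9/13, 11/2,6,79.25, 82 ]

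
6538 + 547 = 7085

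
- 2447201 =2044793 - 4491994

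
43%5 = 3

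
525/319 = 1+206/319 = 1.65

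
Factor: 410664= 2^3*3^1 * 71^1*241^1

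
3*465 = 1395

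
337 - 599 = - 262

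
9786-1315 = 8471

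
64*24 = 1536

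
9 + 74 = 83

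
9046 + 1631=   10677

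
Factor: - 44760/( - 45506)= 60/61 = 2^2*3^1*5^1*61^(-1)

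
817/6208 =817/6208 = 0.13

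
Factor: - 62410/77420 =-79/98 = - 2^( - 1)*7^ ( - 2 )*79^1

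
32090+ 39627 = 71717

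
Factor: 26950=2^1*5^2*7^2 * 11^1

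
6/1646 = 3/823 = 0.00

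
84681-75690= 8991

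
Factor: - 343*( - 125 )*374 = 2^1*5^3  *7^3*11^1 * 17^1 = 16035250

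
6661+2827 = 9488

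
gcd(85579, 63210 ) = 1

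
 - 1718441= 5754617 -7473058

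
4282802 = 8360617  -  4077815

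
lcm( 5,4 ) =20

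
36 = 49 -13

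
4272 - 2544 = 1728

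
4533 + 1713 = 6246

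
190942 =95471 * 2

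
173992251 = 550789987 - 376797736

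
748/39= 748/39= 19.18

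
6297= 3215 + 3082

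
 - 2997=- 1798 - 1199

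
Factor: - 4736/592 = -8 = - 2^3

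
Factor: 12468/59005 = 2^2*3^1* 5^( - 1 )*1039^1*11801^( - 1) 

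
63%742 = 63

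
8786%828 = 506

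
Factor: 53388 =2^2*3^2 * 1483^1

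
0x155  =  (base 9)418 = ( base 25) DG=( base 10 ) 341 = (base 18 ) 10H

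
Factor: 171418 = 2^1*13^1*19^1*347^1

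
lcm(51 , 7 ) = 357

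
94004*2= 188008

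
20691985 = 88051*235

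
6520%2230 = 2060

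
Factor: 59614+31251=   5^1 * 17^1*1069^1 = 90865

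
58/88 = 29/44 = 0.66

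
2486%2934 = 2486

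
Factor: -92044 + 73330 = -2^1*3^1*3119^1 = - 18714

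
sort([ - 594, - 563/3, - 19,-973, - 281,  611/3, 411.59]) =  [ - 973,  -  594, - 281, - 563/3, - 19, 611/3, 411.59 ]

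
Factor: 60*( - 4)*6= - 1440 =- 2^5*3^2*5^1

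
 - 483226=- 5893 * 82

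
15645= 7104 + 8541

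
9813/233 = 42 +27/233 = 42.12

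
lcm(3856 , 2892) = 11568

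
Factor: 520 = 2^3*5^1 * 13^1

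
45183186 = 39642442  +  5540744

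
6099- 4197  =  1902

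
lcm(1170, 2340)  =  2340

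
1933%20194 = 1933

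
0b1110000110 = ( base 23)1G5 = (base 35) pr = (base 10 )902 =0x386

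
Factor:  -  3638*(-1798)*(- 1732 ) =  - 11329226768 = - 2^4 * 17^1*29^1*31^1*107^1*433^1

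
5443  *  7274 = 39592382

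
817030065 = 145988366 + 671041699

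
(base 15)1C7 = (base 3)120021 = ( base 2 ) 110011100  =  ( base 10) 412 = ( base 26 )FM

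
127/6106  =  127/6106=0.02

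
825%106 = 83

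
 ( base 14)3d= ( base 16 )37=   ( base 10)55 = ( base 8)67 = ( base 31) 1o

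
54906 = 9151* 6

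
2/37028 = 1/18514  =  0.00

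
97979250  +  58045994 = 156025244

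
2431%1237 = 1194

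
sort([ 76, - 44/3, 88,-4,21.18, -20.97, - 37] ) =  [ - 37,  -  20.97,-44/3 , -4,21.18,76,88]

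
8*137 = 1096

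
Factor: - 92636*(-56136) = 2^5 * 3^1*2339^1*23159^1= 5200214496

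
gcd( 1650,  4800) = 150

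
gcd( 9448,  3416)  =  8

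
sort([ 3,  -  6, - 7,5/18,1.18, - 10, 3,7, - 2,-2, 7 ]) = [ - 10,-7,-6, - 2,-2, 5/18, 1.18,3, 3,7,7]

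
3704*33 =122232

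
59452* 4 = 237808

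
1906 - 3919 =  - 2013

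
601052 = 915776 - 314724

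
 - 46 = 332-378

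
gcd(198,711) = 9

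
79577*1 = 79577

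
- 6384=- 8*798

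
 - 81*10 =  - 810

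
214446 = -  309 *(  -  694 ) 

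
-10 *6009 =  - 60090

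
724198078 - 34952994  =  689245084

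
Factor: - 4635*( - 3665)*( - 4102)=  - 69681802050 = -2^1*3^2*5^2*7^1* 103^1*293^1*733^1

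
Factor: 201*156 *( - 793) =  - 2^2*3^2*13^2*61^1 *67^1 = -24865308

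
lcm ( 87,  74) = 6438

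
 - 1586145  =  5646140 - 7232285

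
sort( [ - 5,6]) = [  -  5,6]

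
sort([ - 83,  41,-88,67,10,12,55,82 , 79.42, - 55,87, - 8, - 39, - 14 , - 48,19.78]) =[-88, - 83, - 55, - 48, -39, - 14, - 8,10, 12,  19.78,  41,55,67,79.42,82,87 ]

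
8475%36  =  15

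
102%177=102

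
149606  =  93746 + 55860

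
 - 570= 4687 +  - 5257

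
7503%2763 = 1977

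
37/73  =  37/73 = 0.51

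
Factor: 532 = 2^2 * 7^1*19^1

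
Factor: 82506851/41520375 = 494053/248625 = 3^ (-2) * 5^(- 3)*7^1* 13^( - 1 )*17^( - 1 )* 163^1 * 433^1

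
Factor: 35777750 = 2^1*5^3*143111^1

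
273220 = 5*54644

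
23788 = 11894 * 2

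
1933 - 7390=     -  5457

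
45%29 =16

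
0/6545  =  0 = 0.00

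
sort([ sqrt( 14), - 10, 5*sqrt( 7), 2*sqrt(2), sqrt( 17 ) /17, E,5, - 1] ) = [ - 10,-1,sqrt ( 17 ) /17,E, 2*sqrt( 2), sqrt( 14), 5, 5* sqrt(7) ] 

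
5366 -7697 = -2331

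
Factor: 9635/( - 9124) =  - 2^( - 2)*5^1*41^1*47^1 * 2281^ ( - 1)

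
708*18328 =12976224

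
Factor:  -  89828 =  - 2^2*17^1*1321^1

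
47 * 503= 23641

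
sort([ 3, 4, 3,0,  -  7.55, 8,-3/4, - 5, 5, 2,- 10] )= [ - 10  , - 7.55,  -  5,-3/4, 0,2,3, 3, 4,5, 8 ]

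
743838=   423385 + 320453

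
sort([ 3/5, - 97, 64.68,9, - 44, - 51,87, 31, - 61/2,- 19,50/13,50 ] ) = [- 97,- 51, - 44, - 61/2,  -  19, 3/5, 50/13,9,  31,50,64.68, 87] 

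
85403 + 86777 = 172180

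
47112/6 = 7852= 7852.00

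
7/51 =7/51 = 0.14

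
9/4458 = 3/1486 = 0.00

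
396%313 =83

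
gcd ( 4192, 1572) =524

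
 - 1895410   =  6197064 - 8092474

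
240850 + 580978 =821828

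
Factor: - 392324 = - 2^2*98081^1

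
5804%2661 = 482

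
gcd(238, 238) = 238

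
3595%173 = 135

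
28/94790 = 14/47395 = 0.00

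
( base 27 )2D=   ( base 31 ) 25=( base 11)61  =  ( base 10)67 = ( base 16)43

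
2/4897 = 2/4897 = 0.00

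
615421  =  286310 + 329111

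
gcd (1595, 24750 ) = 55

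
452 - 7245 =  - 6793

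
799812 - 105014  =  694798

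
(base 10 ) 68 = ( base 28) 2c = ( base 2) 1000100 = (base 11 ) 62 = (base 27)2E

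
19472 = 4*4868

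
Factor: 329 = 7^1*47^1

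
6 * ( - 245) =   -  1470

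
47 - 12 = 35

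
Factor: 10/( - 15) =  - 2^1  *3^( - 1 ) = - 2/3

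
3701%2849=852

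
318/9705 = 106/3235 = 0.03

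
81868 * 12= 982416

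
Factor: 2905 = 5^1*7^1*83^1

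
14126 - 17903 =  - 3777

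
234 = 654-420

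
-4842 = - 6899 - -2057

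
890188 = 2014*442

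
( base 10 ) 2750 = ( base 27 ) 3KN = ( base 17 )98d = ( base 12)1712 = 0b101010111110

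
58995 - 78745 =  - 19750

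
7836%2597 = 45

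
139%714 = 139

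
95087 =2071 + 93016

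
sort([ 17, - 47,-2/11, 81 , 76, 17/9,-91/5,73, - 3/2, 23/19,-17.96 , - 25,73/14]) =[-47, - 25,-91/5, - 17.96,  -  3/2,-2/11,23/19,17/9, 73/14, 17, 73, 76, 81 ]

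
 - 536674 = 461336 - 998010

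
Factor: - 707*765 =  - 3^2*5^1*7^1*17^1*101^1 = -  540855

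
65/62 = 1  +  3/62 = 1.05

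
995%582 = 413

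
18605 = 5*3721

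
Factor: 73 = 73^1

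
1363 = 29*47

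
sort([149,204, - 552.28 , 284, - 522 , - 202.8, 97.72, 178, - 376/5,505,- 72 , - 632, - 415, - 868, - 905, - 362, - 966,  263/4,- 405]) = [ - 966, - 905 , - 868, - 632  , - 552.28, - 522, - 415,-405,- 362,-202.8,-376/5, - 72, 263/4 , 97.72, 149, 178,204, 284, 505]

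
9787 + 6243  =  16030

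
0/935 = 0  =  0.00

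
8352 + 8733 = 17085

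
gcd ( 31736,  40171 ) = 1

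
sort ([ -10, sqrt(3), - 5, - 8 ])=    [- 10,- 8, - 5,sqrt(3 )] 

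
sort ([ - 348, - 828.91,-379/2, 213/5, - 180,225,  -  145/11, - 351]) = [-828.91, - 351,-348, - 379/2, - 180, - 145/11,  213/5, 225]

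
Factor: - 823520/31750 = - 82352/3175=- 2^4*5^ ( - 2) * 127^( - 1) * 5147^1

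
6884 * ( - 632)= - 4350688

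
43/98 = 43/98 = 0.44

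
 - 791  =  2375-3166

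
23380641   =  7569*3089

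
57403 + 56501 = 113904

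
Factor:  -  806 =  -2^1*13^1 * 31^1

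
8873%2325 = 1898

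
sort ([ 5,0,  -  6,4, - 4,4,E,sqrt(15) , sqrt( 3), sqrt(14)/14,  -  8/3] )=[ - 6, - 4, - 8/3 , 0,sqrt (14)/14,sqrt( 3), E,sqrt ( 15), 4, 4,5 ]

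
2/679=2/679 = 0.00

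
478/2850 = 239/1425  =  0.17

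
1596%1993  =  1596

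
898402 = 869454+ 28948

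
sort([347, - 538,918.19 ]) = [ - 538, 347,918.19]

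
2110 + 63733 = 65843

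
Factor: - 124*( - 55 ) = 6820=2^2 * 5^1*11^1*31^1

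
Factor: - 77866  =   - 2^1*38933^1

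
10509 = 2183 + 8326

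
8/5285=8/5285= 0.00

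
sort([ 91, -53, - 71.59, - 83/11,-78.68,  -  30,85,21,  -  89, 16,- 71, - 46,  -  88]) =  [ - 89,-88, - 78.68 , - 71.59, - 71,  -  53, - 46,-30, - 83/11,16, 21,85,91 ]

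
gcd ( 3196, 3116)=4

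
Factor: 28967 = 83^1* 349^1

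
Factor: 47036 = 2^2*11^1*1069^1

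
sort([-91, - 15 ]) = [ - 91, - 15]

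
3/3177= 1/1059 = 0.00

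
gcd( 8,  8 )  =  8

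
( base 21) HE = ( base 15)19b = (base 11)308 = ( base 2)101110011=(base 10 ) 371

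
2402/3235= 2402/3235 = 0.74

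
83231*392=32626552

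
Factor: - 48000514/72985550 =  - 5^(  -  2 ) * 11^( - 1)*132701^(-1 ) *24000257^1 = -24000257/36492775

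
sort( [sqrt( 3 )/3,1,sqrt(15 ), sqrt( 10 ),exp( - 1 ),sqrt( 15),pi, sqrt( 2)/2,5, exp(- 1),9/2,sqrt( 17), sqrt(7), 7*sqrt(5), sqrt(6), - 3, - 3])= [ - 3, - 3, exp( - 1), exp( - 1),sqrt ( 3) /3,sqrt( 2)/2,1,sqrt( 6),sqrt (7),pi,sqrt( 10), sqrt( 15), sqrt( 15),sqrt( 17),9/2, 5,  7* sqrt(5)]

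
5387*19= 102353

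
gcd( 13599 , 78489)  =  9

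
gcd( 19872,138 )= 138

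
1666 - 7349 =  - 5683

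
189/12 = 15 + 3/4 = 15.75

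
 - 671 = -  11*61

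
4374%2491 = 1883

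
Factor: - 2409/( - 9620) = 2^(- 2)*3^1*5^( - 1 ) * 11^1*13^( - 1 )* 37^ ( - 1) * 73^1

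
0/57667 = 0= 0.00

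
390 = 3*130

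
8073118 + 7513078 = 15586196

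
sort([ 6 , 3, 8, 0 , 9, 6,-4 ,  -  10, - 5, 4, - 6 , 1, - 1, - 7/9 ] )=[ - 10, - 6, - 5,  -  4, - 1, - 7/9,0, 1,3, 4,6,6, 8, 9]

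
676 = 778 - 102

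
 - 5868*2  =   - 11736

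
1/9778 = 1/9778 = 0.00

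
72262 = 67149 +5113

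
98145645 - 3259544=94886101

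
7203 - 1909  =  5294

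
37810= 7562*5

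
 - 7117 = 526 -7643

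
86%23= 17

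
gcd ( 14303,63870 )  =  1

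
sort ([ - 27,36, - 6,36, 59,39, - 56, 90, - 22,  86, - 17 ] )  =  [ - 56, - 27,  -  22,- 17 , - 6, 36,36,39, 59,86,90]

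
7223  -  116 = 7107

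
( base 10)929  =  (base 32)T1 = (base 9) 1242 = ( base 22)1k5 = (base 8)1641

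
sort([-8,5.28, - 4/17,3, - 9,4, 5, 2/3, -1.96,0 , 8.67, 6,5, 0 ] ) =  [-9,-8, - 1.96,-4/17,0, 0, 2/3,3,4, 5, 5,5.28, 6,8.67] 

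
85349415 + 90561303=175910718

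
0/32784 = 0 = 0.00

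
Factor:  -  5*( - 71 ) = 355 = 5^1*71^1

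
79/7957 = 79/7957 = 0.01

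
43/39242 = 43/39242=0.00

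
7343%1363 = 528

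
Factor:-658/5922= - 3^ ( - 2)= - 1/9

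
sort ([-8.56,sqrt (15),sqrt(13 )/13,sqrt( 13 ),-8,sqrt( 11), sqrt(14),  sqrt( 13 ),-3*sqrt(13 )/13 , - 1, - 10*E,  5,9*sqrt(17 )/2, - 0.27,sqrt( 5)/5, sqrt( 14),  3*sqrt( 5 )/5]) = [-10*E,-8.56, - 8,  -  1, - 3 * sqrt( 13 ) /13,  -  0.27,  sqrt(13 ) /13 , sqrt( 5 )/5,3*sqrt( 5)/5,  sqrt ( 11), sqrt( 13 ), sqrt( 13) , sqrt(14 ),sqrt( 14),sqrt( 15),5, 9*sqrt(17)/2]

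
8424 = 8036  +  388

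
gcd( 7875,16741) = 1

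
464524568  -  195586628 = 268937940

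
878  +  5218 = 6096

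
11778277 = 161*73157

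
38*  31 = 1178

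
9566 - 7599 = 1967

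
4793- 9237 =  - 4444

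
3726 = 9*414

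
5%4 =1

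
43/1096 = 43/1096 = 0.04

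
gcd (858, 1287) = 429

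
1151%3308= 1151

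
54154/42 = 27077/21=1289.38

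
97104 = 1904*51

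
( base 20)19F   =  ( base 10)595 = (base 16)253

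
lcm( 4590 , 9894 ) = 445230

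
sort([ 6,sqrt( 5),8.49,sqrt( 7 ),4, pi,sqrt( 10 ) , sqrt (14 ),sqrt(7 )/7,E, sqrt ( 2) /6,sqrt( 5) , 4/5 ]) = [ sqrt( 2)/6, sqrt( 7 ) /7,4/5,sqrt( 5 ),sqrt(5 ), sqrt( 7),  E,  pi, sqrt( 10) , sqrt(14),4, 6,8.49 ]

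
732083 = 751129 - 19046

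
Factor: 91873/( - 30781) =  - 30781^ ( - 1 )  *  91873^1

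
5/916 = 5/916   =  0.01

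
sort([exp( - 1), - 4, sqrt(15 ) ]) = [  -  4,exp(-1)  ,  sqrt(15)]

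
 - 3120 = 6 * ( - 520)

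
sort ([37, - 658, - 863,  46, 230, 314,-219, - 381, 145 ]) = [ - 863,-658, - 381, - 219,37, 46, 145, 230, 314]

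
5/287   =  5/287 =0.02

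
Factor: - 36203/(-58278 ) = 2^(-1)*3^(  -  1)*11^ ( -1)*41^1 = 41/66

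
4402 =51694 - 47292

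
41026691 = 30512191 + 10514500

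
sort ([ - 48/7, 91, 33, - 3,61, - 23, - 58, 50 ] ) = [  -  58, - 23, - 48/7, - 3, 33,50, 61, 91] 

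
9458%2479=2021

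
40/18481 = 40/18481 = 0.00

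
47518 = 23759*2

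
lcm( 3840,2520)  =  80640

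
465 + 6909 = 7374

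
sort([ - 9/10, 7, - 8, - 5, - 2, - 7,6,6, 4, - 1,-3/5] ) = [ - 8, - 7,-5, - 2, - 1, - 9/10, - 3/5, 4,6, 6,  7]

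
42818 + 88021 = 130839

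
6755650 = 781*8650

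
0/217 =0=0.00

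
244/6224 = 61/1556= 0.04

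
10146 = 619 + 9527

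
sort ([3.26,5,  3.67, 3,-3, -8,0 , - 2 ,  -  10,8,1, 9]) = [-10 , - 8, - 3 ,  -  2, 0,1,3,3.26,3.67 , 5, 8,9] 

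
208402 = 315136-106734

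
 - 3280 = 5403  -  8683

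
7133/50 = 142 + 33/50 = 142.66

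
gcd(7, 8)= 1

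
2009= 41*49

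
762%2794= 762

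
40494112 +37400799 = 77894911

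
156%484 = 156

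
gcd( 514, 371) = 1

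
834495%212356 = 197427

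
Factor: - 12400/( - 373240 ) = 2^1*5^1*7^(  -  1)*43^ ( - 1)=10/301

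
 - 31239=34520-65759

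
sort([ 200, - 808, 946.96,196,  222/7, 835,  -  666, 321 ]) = [ - 808, - 666, 222/7, 196, 200 , 321, 835,  946.96]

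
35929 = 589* 61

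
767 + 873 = 1640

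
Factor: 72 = 2^3*3^2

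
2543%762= 257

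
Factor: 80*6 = 2^5*3^1*5^1 = 480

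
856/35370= 428/17685=0.02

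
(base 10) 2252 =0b100011001100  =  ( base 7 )6365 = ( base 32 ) 26c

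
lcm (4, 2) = 4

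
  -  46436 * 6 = -278616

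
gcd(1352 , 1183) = 169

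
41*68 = 2788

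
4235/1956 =4235/1956 = 2.17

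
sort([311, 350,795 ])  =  [ 311, 350,795]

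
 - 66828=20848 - 87676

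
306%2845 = 306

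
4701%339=294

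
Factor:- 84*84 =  - 7056 = - 2^4*3^2*7^2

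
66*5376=354816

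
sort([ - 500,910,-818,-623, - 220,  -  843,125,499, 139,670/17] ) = [ - 843,- 818, - 623,- 500,  -  220 , 670/17,125,139,499,910 ]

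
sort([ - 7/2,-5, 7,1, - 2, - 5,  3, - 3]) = [ - 5, - 5, - 7/2 , - 3, - 2, 1, 3,7 ]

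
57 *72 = 4104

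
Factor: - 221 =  - 13^1*17^1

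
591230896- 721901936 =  - 130671040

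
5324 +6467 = 11791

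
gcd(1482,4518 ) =6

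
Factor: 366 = 2^1*3^1*61^1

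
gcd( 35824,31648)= 16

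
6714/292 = 22 + 145/146 = 22.99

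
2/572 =1/286 = 0.00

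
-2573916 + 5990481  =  3416565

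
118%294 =118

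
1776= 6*296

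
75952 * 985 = 74812720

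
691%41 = 35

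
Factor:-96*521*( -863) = 2^5*3^1*521^1*863^1 = 43163808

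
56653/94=602 + 65/94 = 602.69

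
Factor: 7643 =7643^1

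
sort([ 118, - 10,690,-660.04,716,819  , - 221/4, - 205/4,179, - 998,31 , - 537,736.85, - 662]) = [-998, - 662,  -  660.04, - 537, - 221/4, - 205/4 , - 10, 31,118, 179,690 , 716,736.85, 819] 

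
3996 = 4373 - 377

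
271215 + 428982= 700197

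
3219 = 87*37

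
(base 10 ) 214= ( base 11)185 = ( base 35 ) 64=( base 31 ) 6S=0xd6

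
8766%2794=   384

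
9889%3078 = 655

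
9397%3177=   3043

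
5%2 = 1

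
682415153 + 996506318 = 1678921471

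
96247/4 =96247/4 = 24061.75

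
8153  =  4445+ 3708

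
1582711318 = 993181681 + 589529637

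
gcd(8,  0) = 8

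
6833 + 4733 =11566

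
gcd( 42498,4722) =4722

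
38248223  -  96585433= - 58337210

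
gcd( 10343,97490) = 1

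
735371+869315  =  1604686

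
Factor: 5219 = 17^1*307^1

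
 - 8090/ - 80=809/8 =101.12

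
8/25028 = 2/6257 = 0.00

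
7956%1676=1252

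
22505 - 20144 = 2361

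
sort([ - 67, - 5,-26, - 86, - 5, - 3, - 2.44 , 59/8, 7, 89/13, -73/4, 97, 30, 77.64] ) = [  -  86, - 67, - 26, - 73/4, - 5 , - 5, - 3, - 2.44, 89/13, 7,59/8, 30, 77.64, 97]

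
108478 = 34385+74093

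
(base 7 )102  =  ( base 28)1N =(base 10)51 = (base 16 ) 33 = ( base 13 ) 3c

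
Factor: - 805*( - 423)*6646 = 2^1*3^2*5^1 * 7^1*23^1*47^1*3323^1 = 2263062690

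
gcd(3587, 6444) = 1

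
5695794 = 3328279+2367515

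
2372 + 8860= 11232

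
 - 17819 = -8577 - 9242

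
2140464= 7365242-5224778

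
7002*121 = 847242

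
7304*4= 29216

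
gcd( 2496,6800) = 16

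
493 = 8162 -7669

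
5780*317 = 1832260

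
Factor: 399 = 3^1  *7^1 * 19^1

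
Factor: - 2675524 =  - 2^2*313^1*2137^1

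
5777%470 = 137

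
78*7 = 546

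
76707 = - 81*(-947) 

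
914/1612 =457/806  =  0.57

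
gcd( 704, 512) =64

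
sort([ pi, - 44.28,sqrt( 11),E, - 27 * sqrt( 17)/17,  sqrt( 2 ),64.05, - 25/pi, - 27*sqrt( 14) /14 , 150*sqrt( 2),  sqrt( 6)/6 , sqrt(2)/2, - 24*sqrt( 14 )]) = [ - 24 * sqrt(14), - 44.28, - 25/pi, - 27*sqrt( 14)/14, - 27*sqrt( 17) /17,sqrt( 6 )/6 , sqrt( 2 )/2, sqrt(2), E,pi,sqrt( 11),64.05 , 150*sqrt( 2 ) ] 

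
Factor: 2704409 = 23^1*31^1*3793^1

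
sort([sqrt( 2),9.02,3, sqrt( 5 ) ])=[sqrt( 2),sqrt( 5),3, 9.02]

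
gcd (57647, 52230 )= 1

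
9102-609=8493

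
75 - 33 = 42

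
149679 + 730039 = 879718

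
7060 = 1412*5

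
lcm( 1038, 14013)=28026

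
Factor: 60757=60757^1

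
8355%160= 35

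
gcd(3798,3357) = 9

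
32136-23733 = 8403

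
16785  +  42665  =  59450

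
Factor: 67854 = 2^1*3^1*43^1 * 263^1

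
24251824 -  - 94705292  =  118957116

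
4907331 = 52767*93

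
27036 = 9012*3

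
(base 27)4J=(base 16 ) 7f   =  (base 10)127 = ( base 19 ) 6D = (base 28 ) 4f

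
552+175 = 727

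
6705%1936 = 897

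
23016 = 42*548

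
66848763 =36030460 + 30818303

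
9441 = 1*9441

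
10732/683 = 15  +  487/683=   15.71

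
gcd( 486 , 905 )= 1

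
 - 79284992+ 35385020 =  - 43899972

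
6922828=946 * 7318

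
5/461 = 5/461 = 0.01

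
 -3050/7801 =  - 1 + 4751/7801 = -  0.39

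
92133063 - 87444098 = 4688965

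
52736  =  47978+4758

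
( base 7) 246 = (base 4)2010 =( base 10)132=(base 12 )B0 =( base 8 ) 204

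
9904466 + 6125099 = 16029565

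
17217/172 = 100  +  17/172 = 100.10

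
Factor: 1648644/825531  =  2^2*7^(-1)*19^( - 1)*2069^(-1 ) * 137387^1 = 549548/275177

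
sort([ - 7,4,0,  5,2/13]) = [ - 7,0,2/13, 4,5]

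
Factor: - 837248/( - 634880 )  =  2^( - 5 ) * 5^( - 1)*211^1 = 211/160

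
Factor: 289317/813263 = 3^1*7^1*11^( - 1)*17^( - 1)*23^1*599^1 * 4349^(-1) 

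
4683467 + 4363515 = 9046982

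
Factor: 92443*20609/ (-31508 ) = -2^ (-2)*13^2*37^1*547^1*557^1*7877^(-1 ) = - 1905157787/31508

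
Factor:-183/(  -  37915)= 3^1*5^( - 1)  *  61^1*  7583^ ( - 1 ) 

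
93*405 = 37665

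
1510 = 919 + 591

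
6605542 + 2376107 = 8981649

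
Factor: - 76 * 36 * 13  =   - 2^4*3^2 *13^1*19^1 = - 35568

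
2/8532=1/4266 = 0.00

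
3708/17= 218 + 2/17 = 218.12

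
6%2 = 0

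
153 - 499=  - 346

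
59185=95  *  623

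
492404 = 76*6479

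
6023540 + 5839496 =11863036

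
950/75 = 38/3 = 12.67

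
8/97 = 8/97 = 0.08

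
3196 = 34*94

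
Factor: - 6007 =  - 6007^1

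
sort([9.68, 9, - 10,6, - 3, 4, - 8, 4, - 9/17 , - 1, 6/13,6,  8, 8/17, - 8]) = [ - 10, -8, - 8,-3, - 1, - 9/17,6/13,8/17, 4, 4, 6, 6,8 , 9, 9.68 ] 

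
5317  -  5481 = -164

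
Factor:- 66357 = - 3^2 * 73^1*101^1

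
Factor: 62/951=2^1*3^( - 1)*31^1* 317^( - 1 ) 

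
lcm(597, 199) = 597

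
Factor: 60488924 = 2^2 * 17^1*59^1*15077^1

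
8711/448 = 8711/448 = 19.44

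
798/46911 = 14/823 = 0.02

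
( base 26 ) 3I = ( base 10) 96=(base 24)40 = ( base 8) 140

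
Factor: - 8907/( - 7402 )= 2^( - 1)*3^1*2969^1*3701^( - 1 )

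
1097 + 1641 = 2738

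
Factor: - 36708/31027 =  - 84/71 = -2^2*3^1*7^1 * 71^( - 1)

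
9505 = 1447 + 8058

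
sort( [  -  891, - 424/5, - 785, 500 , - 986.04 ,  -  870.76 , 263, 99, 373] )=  [ - 986.04, - 891,-870.76, - 785, - 424/5,  99, 263, 373,500]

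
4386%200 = 186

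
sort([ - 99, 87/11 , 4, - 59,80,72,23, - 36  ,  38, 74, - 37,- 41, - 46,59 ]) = [-99, - 59, - 46,  -  41, - 37, - 36,4, 87/11 , 23,38,  59, 72,  74,80]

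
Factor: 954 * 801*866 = 661757364=2^2 *3^4 * 53^1*89^1 * 433^1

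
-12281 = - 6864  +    -  5417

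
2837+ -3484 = - 647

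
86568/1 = 86568 = 86568.00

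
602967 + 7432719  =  8035686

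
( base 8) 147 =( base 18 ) 5d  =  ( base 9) 124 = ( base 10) 103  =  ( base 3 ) 10211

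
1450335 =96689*15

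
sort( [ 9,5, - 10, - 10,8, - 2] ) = [ -10,-10, - 2,5, 8,9]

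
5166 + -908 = 4258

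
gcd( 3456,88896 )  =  192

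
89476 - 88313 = 1163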